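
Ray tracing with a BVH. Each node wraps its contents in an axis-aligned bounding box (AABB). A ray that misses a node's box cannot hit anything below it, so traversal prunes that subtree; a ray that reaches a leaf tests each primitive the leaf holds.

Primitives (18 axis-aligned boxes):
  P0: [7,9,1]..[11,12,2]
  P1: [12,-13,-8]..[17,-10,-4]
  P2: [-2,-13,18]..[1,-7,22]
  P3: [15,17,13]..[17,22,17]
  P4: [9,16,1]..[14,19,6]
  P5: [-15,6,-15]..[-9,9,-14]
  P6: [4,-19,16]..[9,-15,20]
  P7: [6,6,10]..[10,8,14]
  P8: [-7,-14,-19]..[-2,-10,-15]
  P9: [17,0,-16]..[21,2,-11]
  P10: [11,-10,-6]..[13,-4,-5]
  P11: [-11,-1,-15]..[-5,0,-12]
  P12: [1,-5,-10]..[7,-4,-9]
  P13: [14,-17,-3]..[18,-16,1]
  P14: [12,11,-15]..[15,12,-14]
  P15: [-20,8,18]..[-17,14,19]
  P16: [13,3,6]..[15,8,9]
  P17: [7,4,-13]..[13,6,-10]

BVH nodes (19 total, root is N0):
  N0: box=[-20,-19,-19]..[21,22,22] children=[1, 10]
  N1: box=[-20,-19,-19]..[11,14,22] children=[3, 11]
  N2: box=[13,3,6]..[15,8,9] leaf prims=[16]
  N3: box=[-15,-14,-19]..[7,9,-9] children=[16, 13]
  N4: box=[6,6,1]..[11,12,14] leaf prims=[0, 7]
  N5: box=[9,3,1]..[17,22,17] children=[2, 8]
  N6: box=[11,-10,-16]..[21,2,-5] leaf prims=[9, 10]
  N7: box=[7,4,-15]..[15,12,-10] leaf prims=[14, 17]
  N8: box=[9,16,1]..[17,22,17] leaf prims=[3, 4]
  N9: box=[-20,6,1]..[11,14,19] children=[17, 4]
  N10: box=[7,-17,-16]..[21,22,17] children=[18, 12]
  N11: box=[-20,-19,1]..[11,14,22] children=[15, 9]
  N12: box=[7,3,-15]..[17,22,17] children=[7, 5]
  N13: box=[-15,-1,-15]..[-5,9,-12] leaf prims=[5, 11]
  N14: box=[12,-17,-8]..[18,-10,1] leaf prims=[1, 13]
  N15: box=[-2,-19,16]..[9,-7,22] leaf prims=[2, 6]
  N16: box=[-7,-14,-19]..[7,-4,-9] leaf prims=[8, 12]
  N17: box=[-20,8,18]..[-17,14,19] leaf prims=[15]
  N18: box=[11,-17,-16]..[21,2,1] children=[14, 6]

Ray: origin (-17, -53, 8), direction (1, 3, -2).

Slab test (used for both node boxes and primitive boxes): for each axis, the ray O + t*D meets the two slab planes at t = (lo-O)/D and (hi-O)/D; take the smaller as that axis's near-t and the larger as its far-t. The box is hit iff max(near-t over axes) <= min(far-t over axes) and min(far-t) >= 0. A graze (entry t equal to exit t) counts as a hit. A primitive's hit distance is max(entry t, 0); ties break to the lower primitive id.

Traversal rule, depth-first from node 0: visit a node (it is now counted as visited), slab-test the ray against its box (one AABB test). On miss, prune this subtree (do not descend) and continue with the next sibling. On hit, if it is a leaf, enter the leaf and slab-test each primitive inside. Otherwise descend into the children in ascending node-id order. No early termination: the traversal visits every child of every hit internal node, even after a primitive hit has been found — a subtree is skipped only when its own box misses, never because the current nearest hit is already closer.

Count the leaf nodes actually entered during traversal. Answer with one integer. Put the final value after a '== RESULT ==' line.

Traverse from the root:
N0 x:[-3,38] y:[34/3,25] z:[-7,27/2] -> hit [34/3,27/2], descend [1, 10]
  N1 x:[-3,28] y:[34/3,67/3] z:[-7,27/2] -> hit [34/3,27/2], descend [3, 11]
    N3 x:[2,24] y:[13,62/3] z:[17/2,27/2] -> hit [13,27/2], descend [13, 16]
      N13 x:[2,12] y:[52/3,62/3] z:[10,23/2] -> miss, prune
      N16 x:[10,24] y:[13,49/3] z:[17/2,27/2] -> hit [13,27/2] leaf, test {P8@t=13, P12(miss)}
    N11 x:[-3,28] y:[34/3,67/3] z:[-7,7/2] -> miss, prune
  N10 x:[24,38] y:[12,25] z:[-9/2,12] -> miss, prune

Visited [0, 1, 3, 13, 16, 11, 10]. Tests: 7 box, 1 leaf. Nearest: P8.

== RESULT ==
1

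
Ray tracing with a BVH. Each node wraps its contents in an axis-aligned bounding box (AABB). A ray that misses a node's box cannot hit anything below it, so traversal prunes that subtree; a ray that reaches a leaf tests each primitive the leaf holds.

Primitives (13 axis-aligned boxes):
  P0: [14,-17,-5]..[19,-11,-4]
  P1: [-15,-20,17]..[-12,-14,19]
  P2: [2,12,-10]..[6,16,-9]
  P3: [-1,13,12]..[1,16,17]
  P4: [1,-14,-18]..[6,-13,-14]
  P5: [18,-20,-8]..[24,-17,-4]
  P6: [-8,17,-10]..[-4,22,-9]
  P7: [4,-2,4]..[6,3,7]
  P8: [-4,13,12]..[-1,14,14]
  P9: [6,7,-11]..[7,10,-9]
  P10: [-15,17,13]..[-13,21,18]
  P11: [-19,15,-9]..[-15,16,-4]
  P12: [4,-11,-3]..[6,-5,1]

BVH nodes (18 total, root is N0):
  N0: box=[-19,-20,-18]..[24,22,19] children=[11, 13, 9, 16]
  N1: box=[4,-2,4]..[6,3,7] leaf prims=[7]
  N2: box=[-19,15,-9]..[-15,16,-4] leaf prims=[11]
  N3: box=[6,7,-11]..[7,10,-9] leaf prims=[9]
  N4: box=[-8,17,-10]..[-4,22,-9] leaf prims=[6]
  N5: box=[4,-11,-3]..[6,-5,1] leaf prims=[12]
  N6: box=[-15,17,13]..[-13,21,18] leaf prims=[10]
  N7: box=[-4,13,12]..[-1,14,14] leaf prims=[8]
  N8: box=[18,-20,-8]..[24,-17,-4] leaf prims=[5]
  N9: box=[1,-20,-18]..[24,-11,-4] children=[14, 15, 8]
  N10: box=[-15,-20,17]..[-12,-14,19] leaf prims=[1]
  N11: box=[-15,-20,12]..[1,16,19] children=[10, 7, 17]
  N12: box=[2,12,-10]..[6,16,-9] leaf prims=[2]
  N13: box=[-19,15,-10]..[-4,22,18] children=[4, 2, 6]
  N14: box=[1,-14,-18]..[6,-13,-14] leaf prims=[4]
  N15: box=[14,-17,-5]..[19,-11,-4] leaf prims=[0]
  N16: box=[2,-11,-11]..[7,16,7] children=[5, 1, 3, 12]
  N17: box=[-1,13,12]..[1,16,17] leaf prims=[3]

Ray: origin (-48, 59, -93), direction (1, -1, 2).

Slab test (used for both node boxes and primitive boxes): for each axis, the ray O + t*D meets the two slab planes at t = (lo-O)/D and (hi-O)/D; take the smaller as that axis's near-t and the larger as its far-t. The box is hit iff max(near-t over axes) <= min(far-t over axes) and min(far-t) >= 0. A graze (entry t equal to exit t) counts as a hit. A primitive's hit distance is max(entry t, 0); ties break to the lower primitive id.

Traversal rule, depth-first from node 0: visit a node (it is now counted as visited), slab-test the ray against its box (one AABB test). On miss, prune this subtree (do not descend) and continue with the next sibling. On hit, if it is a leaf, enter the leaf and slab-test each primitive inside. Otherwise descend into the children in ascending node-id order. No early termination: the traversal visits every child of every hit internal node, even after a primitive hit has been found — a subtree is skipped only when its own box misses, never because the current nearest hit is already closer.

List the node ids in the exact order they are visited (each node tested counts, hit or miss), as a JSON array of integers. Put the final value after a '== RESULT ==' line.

Walk:
N0 x:[29,72] y:[37,79] z:[75/2,56] -> hit [75/2,56], descend [9, 11, 13, 16]
  N9 x:[49,72] y:[70,79] z:[75/2,89/2] -> miss, prune
  N11 x:[33,49] y:[43,79] z:[105/2,56] -> miss, prune
  N13 x:[29,44] y:[37,44] z:[83/2,111/2] -> hit [83/2,44], descend [2, 4, 6]
    N2 x:[29,33] y:[43,44] z:[42,89/2] -> miss, prune
    N4 x:[40,44] y:[37,42] z:[83/2,42] -> hit [83/2,42] leaf, test {P6@t=83/2}
    N6 x:[33,35] y:[38,42] z:[53,111/2] -> miss, prune
  N16 x:[50,55] y:[43,70] z:[41,50] -> hit [50,50], descend [1, 3, 5, 12]
    N1 x:[52,54] y:[56,61] z:[97/2,50] -> miss, prune
    N3 x:[54,55] y:[49,52] z:[41,42] -> miss, prune
    N5 x:[52,54] y:[64,70] z:[45,47] -> miss, prune
    N12 x:[50,54] y:[43,47] z:[83/2,42] -> miss, prune

Visited [0, 9, 11, 13, 2, 4, 6, 16, 1, 3, 5, 12]. Tests: 12 box, 1 leaf. Nearest: P6.

== RESULT ==
[0, 9, 11, 13, 2, 4, 6, 16, 1, 3, 5, 12]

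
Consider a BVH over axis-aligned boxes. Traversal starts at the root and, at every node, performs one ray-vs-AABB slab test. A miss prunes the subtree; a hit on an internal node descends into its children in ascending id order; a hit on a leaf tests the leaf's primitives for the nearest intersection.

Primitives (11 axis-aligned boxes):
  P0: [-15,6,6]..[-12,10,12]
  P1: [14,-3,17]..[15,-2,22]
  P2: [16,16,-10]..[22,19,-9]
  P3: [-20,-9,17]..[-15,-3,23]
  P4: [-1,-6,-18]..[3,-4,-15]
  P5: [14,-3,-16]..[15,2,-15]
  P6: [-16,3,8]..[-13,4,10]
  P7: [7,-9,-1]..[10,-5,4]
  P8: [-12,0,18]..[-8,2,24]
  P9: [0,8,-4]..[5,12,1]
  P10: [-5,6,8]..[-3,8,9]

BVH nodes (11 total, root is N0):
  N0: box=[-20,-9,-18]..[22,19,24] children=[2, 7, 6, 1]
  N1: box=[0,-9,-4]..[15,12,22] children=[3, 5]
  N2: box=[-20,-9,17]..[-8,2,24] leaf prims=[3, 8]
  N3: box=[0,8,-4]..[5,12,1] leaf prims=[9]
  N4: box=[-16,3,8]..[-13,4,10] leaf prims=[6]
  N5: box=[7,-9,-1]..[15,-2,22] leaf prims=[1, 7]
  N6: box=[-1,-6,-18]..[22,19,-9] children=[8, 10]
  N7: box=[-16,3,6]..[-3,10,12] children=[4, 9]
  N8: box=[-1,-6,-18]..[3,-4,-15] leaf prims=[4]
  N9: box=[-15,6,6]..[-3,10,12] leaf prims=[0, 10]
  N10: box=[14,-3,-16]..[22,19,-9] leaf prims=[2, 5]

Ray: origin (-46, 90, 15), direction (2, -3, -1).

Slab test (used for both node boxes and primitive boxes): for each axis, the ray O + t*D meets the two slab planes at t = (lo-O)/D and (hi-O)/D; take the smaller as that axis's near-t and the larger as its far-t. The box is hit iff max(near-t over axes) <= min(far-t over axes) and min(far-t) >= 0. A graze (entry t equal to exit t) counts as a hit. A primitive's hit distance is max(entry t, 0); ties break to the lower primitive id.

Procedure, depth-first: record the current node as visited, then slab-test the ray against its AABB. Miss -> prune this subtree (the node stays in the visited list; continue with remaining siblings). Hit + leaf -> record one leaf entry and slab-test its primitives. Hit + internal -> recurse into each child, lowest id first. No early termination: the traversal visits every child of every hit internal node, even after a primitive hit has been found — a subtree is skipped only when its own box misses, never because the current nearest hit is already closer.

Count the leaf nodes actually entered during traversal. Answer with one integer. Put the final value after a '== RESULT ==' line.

Traverse from the root:
N0 x:[13,34] y:[71/3,33] z:[-9,33] -> hit [71/3,33], descend [1, 2, 6, 7]
  N1 x:[23,61/2] y:[26,33] z:[-7,19] -> miss, prune
  N2 x:[13,19] y:[88/3,33] z:[-9,-2] -> miss, prune
  N6 x:[45/2,34] y:[71/3,32] z:[24,33] -> hit [24,32], descend [8, 10]
    N8 x:[45/2,49/2] y:[94/3,32] z:[30,33] -> miss, prune
    N10 x:[30,34] y:[71/3,31] z:[24,31] -> hit [30,31] leaf, test {P2(miss), P5@t=30}
  N7 x:[15,43/2] y:[80/3,29] z:[3,9] -> miss, prune

7 AABB tests over nodes [0, 1, 2, 6, 8, 10, 7]; 1 leaf entered; closest P5.

== RESULT ==
1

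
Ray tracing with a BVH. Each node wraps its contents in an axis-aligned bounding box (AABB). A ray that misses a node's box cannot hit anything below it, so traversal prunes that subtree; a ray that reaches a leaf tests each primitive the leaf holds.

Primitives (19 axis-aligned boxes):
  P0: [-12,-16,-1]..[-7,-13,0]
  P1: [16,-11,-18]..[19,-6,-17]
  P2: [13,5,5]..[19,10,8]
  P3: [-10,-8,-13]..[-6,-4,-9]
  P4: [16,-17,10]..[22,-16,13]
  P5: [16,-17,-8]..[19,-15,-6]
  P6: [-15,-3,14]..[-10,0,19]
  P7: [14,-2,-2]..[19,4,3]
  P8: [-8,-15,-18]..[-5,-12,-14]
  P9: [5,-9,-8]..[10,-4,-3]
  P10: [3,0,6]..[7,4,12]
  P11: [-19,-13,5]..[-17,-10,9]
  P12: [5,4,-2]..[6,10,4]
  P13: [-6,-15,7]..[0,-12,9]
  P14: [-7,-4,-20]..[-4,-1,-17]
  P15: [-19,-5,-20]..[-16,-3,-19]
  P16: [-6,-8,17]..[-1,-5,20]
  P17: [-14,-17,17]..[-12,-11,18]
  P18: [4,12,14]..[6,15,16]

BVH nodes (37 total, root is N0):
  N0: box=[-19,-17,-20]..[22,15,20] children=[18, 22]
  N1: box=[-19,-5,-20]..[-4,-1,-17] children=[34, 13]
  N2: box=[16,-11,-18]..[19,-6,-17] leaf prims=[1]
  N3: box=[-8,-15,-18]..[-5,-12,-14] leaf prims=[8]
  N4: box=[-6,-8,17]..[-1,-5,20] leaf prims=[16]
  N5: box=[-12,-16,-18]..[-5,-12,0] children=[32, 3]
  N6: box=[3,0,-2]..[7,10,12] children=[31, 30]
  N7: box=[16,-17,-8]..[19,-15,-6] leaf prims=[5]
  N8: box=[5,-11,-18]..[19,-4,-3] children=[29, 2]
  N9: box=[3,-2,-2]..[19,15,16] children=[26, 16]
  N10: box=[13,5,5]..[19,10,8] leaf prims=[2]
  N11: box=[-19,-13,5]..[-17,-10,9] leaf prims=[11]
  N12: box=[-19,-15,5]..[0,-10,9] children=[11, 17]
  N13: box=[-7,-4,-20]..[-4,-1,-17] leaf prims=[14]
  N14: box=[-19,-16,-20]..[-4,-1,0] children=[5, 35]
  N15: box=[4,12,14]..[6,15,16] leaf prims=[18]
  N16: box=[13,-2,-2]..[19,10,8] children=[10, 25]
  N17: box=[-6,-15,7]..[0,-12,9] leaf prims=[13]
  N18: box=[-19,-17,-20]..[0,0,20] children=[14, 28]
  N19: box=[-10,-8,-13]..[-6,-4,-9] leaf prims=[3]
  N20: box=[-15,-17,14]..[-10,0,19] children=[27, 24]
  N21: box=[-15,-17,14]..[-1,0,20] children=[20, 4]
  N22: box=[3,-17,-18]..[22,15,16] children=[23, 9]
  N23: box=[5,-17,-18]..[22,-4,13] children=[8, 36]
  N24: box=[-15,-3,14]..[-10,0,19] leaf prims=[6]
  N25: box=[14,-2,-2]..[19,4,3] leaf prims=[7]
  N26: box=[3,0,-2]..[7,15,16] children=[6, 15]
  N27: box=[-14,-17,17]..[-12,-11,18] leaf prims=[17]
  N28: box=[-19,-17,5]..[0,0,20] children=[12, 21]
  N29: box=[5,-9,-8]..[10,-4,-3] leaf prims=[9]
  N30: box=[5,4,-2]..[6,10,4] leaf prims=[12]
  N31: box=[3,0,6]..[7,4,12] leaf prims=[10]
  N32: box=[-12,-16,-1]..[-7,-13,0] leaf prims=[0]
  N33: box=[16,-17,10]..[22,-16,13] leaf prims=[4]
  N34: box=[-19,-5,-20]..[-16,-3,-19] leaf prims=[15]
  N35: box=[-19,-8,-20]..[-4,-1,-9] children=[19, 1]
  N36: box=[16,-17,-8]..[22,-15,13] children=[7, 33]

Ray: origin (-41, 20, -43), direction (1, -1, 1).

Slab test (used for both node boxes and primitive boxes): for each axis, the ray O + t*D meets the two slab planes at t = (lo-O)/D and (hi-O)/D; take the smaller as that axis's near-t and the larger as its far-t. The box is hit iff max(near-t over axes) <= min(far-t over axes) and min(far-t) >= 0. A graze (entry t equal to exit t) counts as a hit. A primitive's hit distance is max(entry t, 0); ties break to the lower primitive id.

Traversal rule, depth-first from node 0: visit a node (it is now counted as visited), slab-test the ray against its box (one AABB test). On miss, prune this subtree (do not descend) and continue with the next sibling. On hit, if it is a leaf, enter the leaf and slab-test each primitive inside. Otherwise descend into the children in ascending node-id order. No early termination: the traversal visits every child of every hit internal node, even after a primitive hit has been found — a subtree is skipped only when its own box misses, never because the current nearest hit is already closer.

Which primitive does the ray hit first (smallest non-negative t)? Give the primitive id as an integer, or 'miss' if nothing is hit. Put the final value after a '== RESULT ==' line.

Walk:
N0 x:[22,63] y:[5,37] z:[23,63] -> hit [23,37], descend [18, 22]
  N18 x:[22,41] y:[20,37] z:[23,63] -> hit [23,37], descend [14, 28]
    N14 x:[22,37] y:[21,36] z:[23,43] -> hit [23,36], descend [5, 35]
      N5 x:[29,36] y:[32,36] z:[25,43] -> hit [32,36], descend [3, 32]
        N3 x:[33,36] y:[32,35] z:[25,29] -> miss, prune
        N32 x:[29,34] y:[33,36] z:[42,43] -> miss, prune
      N35 x:[22,37] y:[21,28] z:[23,34] -> hit [23,28], descend [1, 19]
        N1 x:[22,37] y:[21,25] z:[23,26] -> hit [23,25], descend [13, 34]
          N13 x:[34,37] y:[21,24] z:[23,26] -> miss, prune
          N34 x:[22,25] y:[23,25] z:[23,24] -> hit [23,24] leaf, test {P15@t=23}
        N19 x:[31,35] y:[24,28] z:[30,34] -> miss, prune
    N28 x:[22,41] y:[20,37] z:[48,63] -> miss, prune
  N22 x:[44,63] y:[5,37] z:[25,59] -> miss, prune

Visited [0, 18, 14, 5, 3, 32, 35, 1, 13, 34, 19, 28, 22]. Tests: 13 box, 1 leaf. Nearest: P15.

== RESULT ==
15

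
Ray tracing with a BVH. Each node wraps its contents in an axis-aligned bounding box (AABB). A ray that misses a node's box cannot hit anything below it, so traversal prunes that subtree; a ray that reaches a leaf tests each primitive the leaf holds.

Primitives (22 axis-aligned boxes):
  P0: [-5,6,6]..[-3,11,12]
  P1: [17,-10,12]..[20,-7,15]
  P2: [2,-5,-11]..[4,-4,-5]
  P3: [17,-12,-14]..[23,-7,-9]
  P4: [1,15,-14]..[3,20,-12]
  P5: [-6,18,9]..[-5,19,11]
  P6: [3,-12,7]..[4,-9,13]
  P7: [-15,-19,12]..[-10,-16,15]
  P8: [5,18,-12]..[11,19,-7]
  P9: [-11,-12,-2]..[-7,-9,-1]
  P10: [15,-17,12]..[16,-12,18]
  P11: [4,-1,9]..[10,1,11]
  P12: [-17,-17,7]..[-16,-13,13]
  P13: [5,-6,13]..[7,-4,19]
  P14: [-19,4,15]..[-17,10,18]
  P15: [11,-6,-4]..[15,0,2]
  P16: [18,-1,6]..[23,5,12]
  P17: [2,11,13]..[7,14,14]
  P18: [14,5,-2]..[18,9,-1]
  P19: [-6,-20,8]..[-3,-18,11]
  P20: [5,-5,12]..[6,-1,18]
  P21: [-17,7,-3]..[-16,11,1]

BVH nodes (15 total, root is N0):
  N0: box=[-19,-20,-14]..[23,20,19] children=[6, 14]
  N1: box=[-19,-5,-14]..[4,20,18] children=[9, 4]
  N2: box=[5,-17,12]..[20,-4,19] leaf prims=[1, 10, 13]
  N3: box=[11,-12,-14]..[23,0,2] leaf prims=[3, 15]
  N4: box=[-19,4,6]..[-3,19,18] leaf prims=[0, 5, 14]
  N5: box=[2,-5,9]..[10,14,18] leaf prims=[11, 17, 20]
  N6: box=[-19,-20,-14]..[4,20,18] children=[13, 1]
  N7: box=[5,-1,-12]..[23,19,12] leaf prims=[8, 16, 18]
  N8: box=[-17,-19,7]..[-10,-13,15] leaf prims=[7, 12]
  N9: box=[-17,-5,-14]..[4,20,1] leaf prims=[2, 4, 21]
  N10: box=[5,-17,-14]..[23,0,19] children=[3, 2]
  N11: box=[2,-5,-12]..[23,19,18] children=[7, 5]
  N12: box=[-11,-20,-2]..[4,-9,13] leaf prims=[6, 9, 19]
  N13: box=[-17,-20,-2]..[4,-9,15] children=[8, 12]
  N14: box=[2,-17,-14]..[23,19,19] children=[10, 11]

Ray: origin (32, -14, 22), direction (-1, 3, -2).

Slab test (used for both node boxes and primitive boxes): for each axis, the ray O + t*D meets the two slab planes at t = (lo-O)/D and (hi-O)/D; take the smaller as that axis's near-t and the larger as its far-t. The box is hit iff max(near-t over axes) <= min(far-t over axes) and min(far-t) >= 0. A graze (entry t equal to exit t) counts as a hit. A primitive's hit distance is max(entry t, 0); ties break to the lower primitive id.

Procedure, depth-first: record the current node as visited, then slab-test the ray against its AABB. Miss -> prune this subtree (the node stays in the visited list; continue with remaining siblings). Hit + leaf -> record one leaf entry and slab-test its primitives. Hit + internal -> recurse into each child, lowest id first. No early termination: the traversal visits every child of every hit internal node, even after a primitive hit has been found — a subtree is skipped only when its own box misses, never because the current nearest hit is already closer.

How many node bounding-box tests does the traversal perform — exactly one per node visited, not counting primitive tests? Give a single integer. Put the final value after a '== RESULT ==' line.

Traverse from the root:
N0 x:[9,51] y:[-2,34/3] z:[3/2,18] -> hit [9,34/3], descend [6, 14]
  N6 x:[28,51] y:[-2,34/3] z:[2,18] -> miss, prune
  N14 x:[9,30] y:[-1,11] z:[3/2,18] -> hit [9,11], descend [10, 11]
    N10 x:[9,27] y:[-1,14/3] z:[3/2,18] -> miss, prune
    N11 x:[9,30] y:[3,11] z:[2,17] -> hit [9,11], descend [5, 7]
      N5 x:[22,30] y:[3,28/3] z:[2,13/2] -> miss, prune
      N7 x:[9,27] y:[13/3,11] z:[5,17] -> hit [9,11] leaf, test {P8(miss), P16(miss), P18(miss)}

7 AABB tests over nodes [0, 6, 14, 10, 11, 5, 7]; 1 leaf entered; closest miss.

== RESULT ==
7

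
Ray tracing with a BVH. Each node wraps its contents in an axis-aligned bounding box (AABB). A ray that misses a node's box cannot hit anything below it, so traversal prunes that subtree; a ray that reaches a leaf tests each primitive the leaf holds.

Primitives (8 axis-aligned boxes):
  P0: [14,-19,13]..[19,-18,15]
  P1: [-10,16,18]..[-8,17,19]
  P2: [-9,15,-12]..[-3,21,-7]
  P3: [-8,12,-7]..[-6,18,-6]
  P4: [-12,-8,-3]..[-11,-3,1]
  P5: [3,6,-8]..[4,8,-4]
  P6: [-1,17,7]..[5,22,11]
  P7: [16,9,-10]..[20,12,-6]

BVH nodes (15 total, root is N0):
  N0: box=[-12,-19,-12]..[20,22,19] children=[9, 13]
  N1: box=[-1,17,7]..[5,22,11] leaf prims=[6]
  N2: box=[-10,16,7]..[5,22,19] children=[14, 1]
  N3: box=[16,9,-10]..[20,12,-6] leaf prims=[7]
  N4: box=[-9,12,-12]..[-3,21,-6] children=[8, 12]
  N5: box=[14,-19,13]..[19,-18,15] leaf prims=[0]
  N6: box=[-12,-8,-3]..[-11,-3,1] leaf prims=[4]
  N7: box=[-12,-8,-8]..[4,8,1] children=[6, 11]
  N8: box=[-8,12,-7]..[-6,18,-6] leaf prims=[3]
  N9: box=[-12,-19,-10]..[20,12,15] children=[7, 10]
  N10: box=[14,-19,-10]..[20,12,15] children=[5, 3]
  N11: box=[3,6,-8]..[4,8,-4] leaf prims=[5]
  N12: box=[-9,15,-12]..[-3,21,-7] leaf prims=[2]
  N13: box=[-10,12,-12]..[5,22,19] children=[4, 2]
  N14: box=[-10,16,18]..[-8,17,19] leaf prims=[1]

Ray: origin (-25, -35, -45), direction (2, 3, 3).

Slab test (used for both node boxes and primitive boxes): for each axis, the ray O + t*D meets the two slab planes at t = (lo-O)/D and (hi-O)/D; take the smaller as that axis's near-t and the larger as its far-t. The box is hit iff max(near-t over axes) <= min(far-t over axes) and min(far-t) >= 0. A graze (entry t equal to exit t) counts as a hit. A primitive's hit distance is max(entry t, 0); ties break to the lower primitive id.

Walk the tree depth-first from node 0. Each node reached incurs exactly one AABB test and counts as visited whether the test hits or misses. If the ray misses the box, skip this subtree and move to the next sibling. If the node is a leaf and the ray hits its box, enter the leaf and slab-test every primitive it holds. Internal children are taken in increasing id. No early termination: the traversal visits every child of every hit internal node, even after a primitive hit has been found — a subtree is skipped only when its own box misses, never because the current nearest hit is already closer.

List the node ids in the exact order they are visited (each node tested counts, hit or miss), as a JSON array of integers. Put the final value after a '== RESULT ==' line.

Trace the traversal:
N0 x:[13/2,45/2] y:[16/3,19] z:[11,64/3] -> hit [11,19], descend [9, 13]
  N9 x:[13/2,45/2] y:[16/3,47/3] z:[35/3,20] -> hit [35/3,47/3], descend [7, 10]
    N7 x:[13/2,29/2] y:[9,43/3] z:[37/3,46/3] -> hit [37/3,43/3], descend [6, 11]
      N6 x:[13/2,7] y:[9,32/3] z:[14,46/3] -> miss, prune
      N11 x:[14,29/2] y:[41/3,43/3] z:[37/3,41/3] -> miss, prune
    N10 x:[39/2,45/2] y:[16/3,47/3] z:[35/3,20] -> miss, prune
  N13 x:[15/2,15] y:[47/3,19] z:[11,64/3] -> miss, prune

Visited [0, 9, 7, 6, 11, 10, 13]. Tests: 7 box, 0 leaf. Nearest: miss.

== RESULT ==
[0, 9, 7, 6, 11, 10, 13]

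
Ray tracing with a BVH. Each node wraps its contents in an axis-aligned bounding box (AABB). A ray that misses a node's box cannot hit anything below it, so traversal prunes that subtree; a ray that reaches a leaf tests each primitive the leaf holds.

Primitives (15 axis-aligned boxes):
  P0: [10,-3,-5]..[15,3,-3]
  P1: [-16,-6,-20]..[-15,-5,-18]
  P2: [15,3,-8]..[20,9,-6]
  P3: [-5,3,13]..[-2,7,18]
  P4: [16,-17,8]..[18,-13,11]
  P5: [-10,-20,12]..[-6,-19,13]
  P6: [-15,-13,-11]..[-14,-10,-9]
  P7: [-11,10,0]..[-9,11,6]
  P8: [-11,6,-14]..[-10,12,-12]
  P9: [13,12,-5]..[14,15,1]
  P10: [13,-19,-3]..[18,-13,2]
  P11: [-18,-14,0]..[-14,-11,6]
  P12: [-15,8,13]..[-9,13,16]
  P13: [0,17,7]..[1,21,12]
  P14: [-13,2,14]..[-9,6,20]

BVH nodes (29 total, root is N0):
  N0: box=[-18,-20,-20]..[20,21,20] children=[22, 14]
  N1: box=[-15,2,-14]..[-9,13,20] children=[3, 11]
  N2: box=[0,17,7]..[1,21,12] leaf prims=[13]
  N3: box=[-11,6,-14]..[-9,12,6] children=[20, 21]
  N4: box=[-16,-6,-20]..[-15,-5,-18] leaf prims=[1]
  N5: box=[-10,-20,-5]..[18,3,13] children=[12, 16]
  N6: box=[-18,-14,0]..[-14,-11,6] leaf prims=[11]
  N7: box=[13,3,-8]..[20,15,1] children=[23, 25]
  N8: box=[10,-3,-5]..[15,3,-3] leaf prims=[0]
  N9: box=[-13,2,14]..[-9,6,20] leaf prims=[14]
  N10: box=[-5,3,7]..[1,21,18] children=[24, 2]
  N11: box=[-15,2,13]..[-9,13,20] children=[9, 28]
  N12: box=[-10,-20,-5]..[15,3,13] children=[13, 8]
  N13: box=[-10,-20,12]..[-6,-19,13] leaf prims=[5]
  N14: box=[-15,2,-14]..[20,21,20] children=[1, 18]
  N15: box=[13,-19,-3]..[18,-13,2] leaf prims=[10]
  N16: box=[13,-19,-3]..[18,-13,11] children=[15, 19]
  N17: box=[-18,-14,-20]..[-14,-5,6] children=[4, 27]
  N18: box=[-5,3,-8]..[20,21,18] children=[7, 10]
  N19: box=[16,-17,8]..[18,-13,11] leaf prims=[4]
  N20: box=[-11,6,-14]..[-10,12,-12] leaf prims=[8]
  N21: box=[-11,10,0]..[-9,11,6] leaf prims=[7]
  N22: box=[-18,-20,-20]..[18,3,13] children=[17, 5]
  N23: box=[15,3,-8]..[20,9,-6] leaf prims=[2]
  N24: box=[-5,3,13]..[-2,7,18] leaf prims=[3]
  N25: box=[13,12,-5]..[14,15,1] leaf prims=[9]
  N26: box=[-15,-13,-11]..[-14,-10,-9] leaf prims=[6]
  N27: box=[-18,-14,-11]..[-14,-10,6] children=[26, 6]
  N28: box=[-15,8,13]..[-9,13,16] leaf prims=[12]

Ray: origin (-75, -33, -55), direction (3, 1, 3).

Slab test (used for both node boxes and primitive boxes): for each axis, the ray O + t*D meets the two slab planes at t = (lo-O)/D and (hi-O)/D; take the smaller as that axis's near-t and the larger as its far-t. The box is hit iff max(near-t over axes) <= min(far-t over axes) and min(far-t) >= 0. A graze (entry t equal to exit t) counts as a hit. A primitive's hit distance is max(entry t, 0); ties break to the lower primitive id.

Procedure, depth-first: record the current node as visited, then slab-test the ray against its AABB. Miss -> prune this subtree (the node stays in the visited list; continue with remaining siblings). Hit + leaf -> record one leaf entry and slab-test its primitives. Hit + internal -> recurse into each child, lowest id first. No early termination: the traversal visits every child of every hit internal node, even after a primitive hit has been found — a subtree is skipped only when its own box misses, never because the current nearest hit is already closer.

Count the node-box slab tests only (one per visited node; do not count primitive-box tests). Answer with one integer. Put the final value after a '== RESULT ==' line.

Trace the traversal:
N0 x:[19,95/3] y:[13,54] z:[35/3,25] -> hit [19,25], descend [14, 22]
  N14 x:[20,95/3] y:[35,54] z:[41/3,25] -> miss, prune
  N22 x:[19,31] y:[13,36] z:[35/3,68/3] -> hit [19,68/3], descend [5, 17]
    N5 x:[65/3,31] y:[13,36] z:[50/3,68/3] -> hit [65/3,68/3], descend [12, 16]
      N12 x:[65/3,30] y:[13,36] z:[50/3,68/3] -> hit [65/3,68/3], descend [8, 13]
        N8 x:[85/3,30] y:[30,36] z:[50/3,52/3] -> miss, prune
        N13 x:[65/3,23] y:[13,14] z:[67/3,68/3] -> miss, prune
      N16 x:[88/3,31] y:[14,20] z:[52/3,22] -> miss, prune
    N17 x:[19,61/3] y:[19,28] z:[35/3,61/3] -> hit [19,61/3], descend [4, 27]
      N4 x:[59/3,20] y:[27,28] z:[35/3,37/3] -> miss, prune
      N27 x:[19,61/3] y:[19,23] z:[44/3,61/3] -> hit [19,61/3], descend [6, 26]
        N6 x:[19,61/3] y:[19,22] z:[55/3,61/3] -> hit [19,61/3] leaf, test {P11@t=19}
        N26 x:[20,61/3] y:[20,23] z:[44/3,46/3] -> miss, prune

order=[0, 14, 22, 5, 12, 8, 13, 16, 17, 4, 27, 6, 26]  |boxes|=13  |leaves|=1  hit=P11

== RESULT ==
13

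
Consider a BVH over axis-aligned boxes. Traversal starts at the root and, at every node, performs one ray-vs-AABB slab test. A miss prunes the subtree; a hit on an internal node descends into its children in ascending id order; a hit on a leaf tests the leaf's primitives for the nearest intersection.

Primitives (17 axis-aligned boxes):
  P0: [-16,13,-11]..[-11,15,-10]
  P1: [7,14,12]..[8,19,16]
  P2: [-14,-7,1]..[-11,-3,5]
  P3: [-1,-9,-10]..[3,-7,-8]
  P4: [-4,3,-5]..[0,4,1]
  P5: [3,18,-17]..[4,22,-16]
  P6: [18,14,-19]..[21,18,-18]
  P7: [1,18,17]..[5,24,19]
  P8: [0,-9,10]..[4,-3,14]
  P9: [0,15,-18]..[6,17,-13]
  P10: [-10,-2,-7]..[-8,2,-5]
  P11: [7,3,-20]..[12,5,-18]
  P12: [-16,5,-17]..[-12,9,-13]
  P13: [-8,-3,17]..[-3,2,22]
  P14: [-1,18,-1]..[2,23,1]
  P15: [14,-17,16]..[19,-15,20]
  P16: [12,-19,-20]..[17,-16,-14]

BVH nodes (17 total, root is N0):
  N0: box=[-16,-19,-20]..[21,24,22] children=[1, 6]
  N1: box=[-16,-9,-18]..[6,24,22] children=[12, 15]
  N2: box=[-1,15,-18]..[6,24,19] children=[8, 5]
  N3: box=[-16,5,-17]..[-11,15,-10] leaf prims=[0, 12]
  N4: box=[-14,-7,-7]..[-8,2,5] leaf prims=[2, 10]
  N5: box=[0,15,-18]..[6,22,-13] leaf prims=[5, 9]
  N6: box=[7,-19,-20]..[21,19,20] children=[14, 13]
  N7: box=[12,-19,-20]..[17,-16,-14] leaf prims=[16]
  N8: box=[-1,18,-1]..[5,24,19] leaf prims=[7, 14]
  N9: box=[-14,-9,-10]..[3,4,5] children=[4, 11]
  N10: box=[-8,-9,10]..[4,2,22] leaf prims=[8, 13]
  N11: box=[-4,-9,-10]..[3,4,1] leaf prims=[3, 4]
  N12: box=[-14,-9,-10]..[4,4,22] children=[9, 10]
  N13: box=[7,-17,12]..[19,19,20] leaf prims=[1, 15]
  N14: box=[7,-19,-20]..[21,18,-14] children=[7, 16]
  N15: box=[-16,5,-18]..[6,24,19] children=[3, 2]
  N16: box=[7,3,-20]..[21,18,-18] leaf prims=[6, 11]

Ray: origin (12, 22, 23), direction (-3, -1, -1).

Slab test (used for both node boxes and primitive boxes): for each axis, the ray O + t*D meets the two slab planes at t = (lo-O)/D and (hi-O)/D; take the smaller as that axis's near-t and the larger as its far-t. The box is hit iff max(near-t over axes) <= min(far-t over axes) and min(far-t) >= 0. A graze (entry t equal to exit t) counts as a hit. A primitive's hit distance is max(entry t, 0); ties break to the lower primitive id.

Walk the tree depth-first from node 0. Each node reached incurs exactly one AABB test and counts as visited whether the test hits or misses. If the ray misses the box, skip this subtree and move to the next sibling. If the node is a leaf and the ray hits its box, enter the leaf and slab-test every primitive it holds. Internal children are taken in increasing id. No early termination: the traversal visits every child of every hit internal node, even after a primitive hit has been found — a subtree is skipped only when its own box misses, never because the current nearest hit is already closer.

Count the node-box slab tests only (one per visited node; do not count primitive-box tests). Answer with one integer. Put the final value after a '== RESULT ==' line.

Trace the traversal:
N0 x:[-3,28/3] y:[-2,41] z:[1,43] -> hit [1,28/3], descend [1, 6]
  N1 x:[2,28/3] y:[-2,31] z:[1,41] -> hit [2,28/3], descend [12, 15]
    N12 x:[8/3,26/3] y:[18,31] z:[1,33] -> miss, prune
    N15 x:[2,28/3] y:[-2,17] z:[4,41] -> hit [4,28/3], descend [2, 3]
      N2 x:[2,13/3] y:[-2,7] z:[4,41] -> hit [4,13/3], descend [5, 8]
        N5 x:[2,4] y:[0,7] z:[36,41] -> miss, prune
        N8 x:[7/3,13/3] y:[-2,4] z:[4,24] -> hit [4,4] leaf, test {P7(miss), P14(miss)}
      N3 x:[23/3,28/3] y:[7,17] z:[33,40] -> miss, prune
  N6 x:[-3,5/3] y:[3,41] z:[3,43] -> miss, prune

Summary -> nodes [0, 1, 12, 15, 2, 5, 8, 3, 6]; box-tests=9; leaf-entries=1; first=miss

== RESULT ==
9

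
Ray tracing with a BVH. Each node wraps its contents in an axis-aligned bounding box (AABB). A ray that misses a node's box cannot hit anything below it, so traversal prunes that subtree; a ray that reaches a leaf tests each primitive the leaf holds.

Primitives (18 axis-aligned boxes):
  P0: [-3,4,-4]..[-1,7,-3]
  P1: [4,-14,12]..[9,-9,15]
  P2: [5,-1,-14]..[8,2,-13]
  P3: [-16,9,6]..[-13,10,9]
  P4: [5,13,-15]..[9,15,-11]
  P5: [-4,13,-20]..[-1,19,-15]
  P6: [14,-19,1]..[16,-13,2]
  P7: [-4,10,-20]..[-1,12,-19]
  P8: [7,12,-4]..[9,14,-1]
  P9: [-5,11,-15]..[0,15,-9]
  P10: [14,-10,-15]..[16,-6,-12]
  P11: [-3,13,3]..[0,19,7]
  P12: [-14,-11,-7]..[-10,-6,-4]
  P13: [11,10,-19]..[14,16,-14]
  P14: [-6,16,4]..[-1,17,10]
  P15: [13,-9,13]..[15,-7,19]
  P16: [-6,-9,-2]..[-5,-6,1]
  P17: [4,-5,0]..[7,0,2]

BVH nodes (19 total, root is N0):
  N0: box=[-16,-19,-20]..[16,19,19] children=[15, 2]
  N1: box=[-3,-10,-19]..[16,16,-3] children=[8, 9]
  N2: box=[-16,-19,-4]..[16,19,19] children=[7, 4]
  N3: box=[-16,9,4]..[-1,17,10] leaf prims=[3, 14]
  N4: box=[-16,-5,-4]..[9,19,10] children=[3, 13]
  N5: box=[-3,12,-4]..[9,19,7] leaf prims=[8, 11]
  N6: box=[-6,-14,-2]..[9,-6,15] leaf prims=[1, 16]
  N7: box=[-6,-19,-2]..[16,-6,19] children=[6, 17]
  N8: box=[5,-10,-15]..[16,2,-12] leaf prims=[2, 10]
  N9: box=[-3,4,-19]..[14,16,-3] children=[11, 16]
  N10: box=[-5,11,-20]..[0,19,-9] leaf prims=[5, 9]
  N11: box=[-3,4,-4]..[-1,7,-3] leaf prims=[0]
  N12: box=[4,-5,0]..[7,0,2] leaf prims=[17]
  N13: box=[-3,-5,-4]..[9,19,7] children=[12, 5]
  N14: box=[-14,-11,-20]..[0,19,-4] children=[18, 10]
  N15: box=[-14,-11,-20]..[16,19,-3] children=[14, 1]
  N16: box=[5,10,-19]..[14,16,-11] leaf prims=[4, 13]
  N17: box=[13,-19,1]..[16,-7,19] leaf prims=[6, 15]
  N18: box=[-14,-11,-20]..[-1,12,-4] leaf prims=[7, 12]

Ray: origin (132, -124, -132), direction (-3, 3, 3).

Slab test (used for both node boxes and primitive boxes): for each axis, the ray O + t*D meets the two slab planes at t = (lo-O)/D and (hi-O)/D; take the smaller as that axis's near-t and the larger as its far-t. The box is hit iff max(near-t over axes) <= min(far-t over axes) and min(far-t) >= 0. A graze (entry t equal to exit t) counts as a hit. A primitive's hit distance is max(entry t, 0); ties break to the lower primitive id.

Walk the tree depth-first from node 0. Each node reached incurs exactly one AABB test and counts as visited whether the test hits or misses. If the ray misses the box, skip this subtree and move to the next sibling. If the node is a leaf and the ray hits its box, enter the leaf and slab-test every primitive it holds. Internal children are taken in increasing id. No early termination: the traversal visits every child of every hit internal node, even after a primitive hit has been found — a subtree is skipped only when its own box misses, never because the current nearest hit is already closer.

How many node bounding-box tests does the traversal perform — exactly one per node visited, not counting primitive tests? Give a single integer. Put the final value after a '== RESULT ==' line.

Trace the traversal:
N0 x:[116/3,148/3] y:[35,143/3] z:[112/3,151/3] -> hit [116/3,143/3], descend [2, 15]
  N2 x:[116/3,148/3] y:[35,143/3] z:[128/3,151/3] -> hit [128/3,143/3], descend [4, 7]
    N4 x:[41,148/3] y:[119/3,143/3] z:[128/3,142/3] -> hit [128/3,142/3], descend [3, 13]
      N3 x:[133/3,148/3] y:[133/3,47] z:[136/3,142/3] -> hit [136/3,47] leaf, test {P3(miss), P14(miss)}
      N13 x:[41,45] y:[119/3,143/3] z:[128/3,139/3] -> hit [128/3,45], descend [5, 12]
        N5 x:[41,45] y:[136/3,143/3] z:[128/3,139/3] -> miss, prune
        N12 x:[125/3,128/3] y:[119/3,124/3] z:[44,134/3] -> miss, prune
    N7 x:[116/3,46] y:[35,118/3] z:[130/3,151/3] -> miss, prune
  N15 x:[116/3,146/3] y:[113/3,143/3] z:[112/3,43] -> hit [116/3,43], descend [1, 14]
    N1 x:[116/3,45] y:[38,140/3] z:[113/3,43] -> hit [116/3,43], descend [8, 9]
      N8 x:[116/3,127/3] y:[38,42] z:[39,40] -> hit [39,40] leaf, test {P2(miss), P10@t=39}
      N9 x:[118/3,45] y:[128/3,140/3] z:[113/3,43] -> hit [128/3,43], descend [11, 16]
        N11 x:[133/3,45] y:[128/3,131/3] z:[128/3,43] -> miss, prune
        N16 x:[118/3,127/3] y:[134/3,140/3] z:[113/3,121/3] -> miss, prune
    N14 x:[44,146/3] y:[113/3,143/3] z:[112/3,128/3] -> miss, prune

Summary -> nodes [0, 2, 4, 3, 13, 5, 12, 7, 15, 1, 8, 9, 11, 16, 14]; box-tests=15; leaf-entries=2; first=P10

== RESULT ==
15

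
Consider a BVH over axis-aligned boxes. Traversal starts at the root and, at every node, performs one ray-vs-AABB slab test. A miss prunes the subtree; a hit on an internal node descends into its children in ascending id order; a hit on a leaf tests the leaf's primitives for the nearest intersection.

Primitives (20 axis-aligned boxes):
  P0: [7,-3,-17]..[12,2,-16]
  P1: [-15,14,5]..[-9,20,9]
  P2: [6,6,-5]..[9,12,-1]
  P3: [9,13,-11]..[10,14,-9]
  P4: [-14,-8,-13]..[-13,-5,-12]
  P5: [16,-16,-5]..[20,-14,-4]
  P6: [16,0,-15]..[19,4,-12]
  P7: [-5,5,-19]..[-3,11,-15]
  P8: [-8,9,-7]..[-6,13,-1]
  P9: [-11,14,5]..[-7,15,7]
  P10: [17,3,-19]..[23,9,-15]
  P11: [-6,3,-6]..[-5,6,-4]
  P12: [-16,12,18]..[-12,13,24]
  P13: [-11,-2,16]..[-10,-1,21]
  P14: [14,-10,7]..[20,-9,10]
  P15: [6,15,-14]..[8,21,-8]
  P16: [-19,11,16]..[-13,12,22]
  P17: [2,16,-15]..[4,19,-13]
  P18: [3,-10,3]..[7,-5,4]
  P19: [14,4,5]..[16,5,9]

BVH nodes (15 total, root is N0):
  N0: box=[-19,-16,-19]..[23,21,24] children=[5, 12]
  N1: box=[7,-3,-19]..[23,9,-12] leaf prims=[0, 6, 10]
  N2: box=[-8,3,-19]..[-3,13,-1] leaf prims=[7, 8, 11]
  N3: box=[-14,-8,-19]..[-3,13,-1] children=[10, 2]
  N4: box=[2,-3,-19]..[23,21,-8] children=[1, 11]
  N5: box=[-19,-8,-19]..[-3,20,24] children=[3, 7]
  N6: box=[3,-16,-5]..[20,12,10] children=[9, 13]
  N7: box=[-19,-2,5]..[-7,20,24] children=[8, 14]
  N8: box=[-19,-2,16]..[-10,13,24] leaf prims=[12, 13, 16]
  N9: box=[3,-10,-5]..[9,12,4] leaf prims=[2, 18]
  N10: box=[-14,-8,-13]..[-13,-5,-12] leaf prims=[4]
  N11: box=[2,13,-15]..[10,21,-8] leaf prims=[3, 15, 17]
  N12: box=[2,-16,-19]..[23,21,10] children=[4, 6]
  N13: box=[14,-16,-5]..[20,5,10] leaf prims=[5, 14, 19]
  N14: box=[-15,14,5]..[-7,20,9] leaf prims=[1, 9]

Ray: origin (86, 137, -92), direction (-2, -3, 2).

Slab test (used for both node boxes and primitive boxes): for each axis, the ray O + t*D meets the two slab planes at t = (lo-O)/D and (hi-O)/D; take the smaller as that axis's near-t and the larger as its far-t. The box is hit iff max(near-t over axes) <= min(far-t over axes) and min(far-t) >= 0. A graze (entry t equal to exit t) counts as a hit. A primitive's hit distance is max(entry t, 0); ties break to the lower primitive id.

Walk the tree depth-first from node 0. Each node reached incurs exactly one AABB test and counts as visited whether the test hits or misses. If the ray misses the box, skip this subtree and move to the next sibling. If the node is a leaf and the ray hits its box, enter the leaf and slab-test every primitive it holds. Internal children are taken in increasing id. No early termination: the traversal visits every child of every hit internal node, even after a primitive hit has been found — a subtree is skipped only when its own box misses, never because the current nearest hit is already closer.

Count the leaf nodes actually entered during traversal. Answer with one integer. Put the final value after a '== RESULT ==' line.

Walk:
N0 x:[63/2,105/2] y:[116/3,51] z:[73/2,58] -> hit [116/3,51], descend [5, 12]
  N5 x:[89/2,105/2] y:[39,145/3] z:[73/2,58] -> hit [89/2,145/3], descend [3, 7]
    N3 x:[89/2,50] y:[124/3,145/3] z:[73/2,91/2] -> hit [89/2,91/2], descend [2, 10]
      N2 x:[89/2,47] y:[124/3,134/3] z:[73/2,91/2] -> hit [89/2,134/3] leaf, test {P7(miss), P8(miss), P11(miss)}
      N10 x:[99/2,50] y:[142/3,145/3] z:[79/2,40] -> miss, prune
    N7 x:[93/2,105/2] y:[39,139/3] z:[97/2,58] -> miss, prune
  N12 x:[63/2,42] y:[116/3,51] z:[73/2,51] -> hit [116/3,42], descend [4, 6]
    N4 x:[63/2,42] y:[116/3,140/3] z:[73/2,42] -> hit [116/3,42], descend [1, 11]
      N1 x:[63/2,79/2] y:[128/3,140/3] z:[73/2,40] -> miss, prune
      N11 x:[38,42] y:[116/3,124/3] z:[77/2,42] -> hit [116/3,124/3] leaf, test {P3(miss), P15@t=39, P17(miss)}
    N6 x:[33,83/2] y:[125/3,51] z:[87/2,51] -> miss, prune

11 AABB tests over nodes [0, 5, 3, 2, 10, 7, 12, 4, 1, 11, 6]; 2 leaves entered; closest P15.

== RESULT ==
2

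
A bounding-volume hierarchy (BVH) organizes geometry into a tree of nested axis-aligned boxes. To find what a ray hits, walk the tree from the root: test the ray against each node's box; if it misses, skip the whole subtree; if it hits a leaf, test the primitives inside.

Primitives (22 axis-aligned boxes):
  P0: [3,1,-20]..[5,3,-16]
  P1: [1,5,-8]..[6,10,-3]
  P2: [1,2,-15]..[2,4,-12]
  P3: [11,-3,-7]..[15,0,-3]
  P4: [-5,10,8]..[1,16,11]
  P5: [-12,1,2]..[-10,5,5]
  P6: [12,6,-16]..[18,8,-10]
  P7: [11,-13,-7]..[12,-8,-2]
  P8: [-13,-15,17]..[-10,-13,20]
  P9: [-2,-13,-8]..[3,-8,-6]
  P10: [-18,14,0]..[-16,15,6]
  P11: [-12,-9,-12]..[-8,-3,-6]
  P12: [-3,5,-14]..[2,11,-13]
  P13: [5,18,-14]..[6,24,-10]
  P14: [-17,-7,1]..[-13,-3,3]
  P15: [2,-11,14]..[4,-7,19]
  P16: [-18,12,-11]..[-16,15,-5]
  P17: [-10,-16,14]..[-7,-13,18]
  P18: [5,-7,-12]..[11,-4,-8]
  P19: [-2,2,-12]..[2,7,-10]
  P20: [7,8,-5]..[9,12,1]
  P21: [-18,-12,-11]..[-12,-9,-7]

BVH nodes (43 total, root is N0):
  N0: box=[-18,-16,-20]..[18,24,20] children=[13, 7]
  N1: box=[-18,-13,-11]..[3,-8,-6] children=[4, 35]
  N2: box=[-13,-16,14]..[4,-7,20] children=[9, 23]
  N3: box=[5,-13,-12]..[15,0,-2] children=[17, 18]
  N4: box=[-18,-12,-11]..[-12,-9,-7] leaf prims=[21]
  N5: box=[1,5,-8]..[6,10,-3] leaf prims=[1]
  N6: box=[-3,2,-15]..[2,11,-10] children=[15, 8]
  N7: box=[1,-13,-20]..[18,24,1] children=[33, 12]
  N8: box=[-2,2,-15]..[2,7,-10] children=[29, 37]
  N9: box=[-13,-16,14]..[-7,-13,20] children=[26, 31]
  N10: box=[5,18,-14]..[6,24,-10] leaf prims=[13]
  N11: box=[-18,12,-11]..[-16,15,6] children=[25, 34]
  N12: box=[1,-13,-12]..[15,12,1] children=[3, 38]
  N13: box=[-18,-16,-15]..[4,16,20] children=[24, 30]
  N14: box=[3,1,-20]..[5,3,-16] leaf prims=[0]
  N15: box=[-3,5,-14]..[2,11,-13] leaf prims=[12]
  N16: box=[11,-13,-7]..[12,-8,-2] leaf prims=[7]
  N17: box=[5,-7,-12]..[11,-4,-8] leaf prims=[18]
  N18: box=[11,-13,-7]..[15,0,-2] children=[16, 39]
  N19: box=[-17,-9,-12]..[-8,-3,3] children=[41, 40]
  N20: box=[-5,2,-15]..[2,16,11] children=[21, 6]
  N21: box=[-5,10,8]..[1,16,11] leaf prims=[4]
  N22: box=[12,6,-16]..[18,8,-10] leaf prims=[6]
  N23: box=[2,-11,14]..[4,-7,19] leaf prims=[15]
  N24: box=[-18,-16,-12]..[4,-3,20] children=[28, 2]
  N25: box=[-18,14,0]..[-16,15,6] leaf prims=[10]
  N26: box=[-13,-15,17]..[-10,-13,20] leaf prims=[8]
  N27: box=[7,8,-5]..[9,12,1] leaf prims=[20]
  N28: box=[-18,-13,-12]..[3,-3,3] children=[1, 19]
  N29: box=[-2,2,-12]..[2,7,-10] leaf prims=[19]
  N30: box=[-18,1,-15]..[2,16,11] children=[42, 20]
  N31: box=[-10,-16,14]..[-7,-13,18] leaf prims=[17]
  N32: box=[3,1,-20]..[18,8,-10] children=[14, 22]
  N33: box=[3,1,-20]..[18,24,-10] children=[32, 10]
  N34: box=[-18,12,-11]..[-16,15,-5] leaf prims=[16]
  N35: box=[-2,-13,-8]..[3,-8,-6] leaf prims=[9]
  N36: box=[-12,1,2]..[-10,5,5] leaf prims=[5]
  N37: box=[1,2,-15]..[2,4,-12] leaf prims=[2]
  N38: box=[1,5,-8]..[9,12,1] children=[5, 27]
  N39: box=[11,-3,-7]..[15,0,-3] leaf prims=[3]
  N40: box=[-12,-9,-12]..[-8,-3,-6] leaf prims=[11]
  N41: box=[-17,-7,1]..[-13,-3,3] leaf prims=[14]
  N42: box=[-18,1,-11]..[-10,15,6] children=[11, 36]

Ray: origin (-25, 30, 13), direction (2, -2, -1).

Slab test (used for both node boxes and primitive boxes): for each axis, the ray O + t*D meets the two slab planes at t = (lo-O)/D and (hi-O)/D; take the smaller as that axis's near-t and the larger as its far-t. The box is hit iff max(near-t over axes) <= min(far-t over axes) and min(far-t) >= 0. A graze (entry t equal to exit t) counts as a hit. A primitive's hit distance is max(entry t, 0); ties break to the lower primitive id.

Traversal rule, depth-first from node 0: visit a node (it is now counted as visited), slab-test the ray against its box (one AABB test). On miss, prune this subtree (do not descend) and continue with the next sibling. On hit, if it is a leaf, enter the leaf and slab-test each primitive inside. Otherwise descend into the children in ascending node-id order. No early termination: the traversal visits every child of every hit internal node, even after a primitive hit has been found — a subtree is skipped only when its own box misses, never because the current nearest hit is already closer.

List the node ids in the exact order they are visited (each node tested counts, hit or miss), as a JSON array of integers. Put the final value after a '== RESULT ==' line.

Trace the traversal:
N0 x:[7/2,43/2] y:[3,23] z:[-7,33] -> hit [7/2,43/2], descend [7, 13]
  N7 x:[13,43/2] y:[3,43/2] z:[12,33] -> hit [13,43/2], descend [12, 33]
    N12 x:[13,20] y:[9,43/2] z:[12,25] -> hit [13,20], descend [3, 38]
      N3 x:[15,20] y:[15,43/2] z:[15,25] -> hit [15,20], descend [17, 18]
        N17 x:[15,18] y:[17,37/2] z:[21,25] -> miss, prune
        N18 x:[18,20] y:[15,43/2] z:[15,20] -> hit [18,20], descend [16, 39]
          N16 x:[18,37/2] y:[19,43/2] z:[15,20] -> miss, prune
          N39 x:[18,20] y:[15,33/2] z:[16,20] -> miss, prune
      N38 x:[13,17] y:[9,25/2] z:[12,21] -> miss, prune
    N33 x:[14,43/2] y:[3,29/2] z:[23,33] -> miss, prune
  N13 x:[7/2,29/2] y:[7,23] z:[-7,28] -> hit [7,29/2], descend [24, 30]
    N24 x:[7/2,29/2] y:[33/2,23] z:[-7,25] -> miss, prune
    N30 x:[7/2,27/2] y:[7,29/2] z:[2,28] -> hit [7,27/2], descend [20, 42]
      N20 x:[10,27/2] y:[7,14] z:[2,28] -> hit [10,27/2], descend [6, 21]
        N6 x:[11,27/2] y:[19/2,14] z:[23,28] -> miss, prune
        N21 x:[10,13] y:[7,10] z:[2,5] -> miss, prune
      N42 x:[7/2,15/2] y:[15/2,29/2] z:[7,24] -> hit [15/2,15/2], descend [11, 36]
        N11 x:[7/2,9/2] y:[15/2,9] z:[7,24] -> miss, prune
        N36 x:[13/2,15/2] y:[25/2,29/2] z:[8,11] -> miss, prune

19 AABB tests over nodes [0, 7, 12, 3, 17, 18, 16, 39, 38, 33, 13, 24, 30, 20, 6, 21, 42, 11, 36]; 0 leaves entered; closest miss.

== RESULT ==
[0, 7, 12, 3, 17, 18, 16, 39, 38, 33, 13, 24, 30, 20, 6, 21, 42, 11, 36]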